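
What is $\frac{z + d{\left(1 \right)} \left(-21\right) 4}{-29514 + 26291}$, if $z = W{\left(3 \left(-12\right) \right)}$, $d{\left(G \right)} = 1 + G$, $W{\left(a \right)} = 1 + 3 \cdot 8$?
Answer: $\frac{13}{293} \approx 0.044369$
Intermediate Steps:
$W{\left(a \right)} = 25$ ($W{\left(a \right)} = 1 + 24 = 25$)
$z = 25$
$\frac{z + d{\left(1 \right)} \left(-21\right) 4}{-29514 + 26291} = \frac{25 + \left(1 + 1\right) \left(-21\right) 4}{-29514 + 26291} = \frac{25 + 2 \left(-21\right) 4}{-3223} = \left(25 - 168\right) \left(- \frac{1}{3223}\right) = \left(-143\right) \left(- \frac{1}{3223}\right) = \frac{13}{293}$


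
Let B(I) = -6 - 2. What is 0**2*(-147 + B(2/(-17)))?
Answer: 0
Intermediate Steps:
B(I) = -8
0**2*(-147 + B(2/(-17))) = 0**2*(-147 - 8) = 0*(-155) = 0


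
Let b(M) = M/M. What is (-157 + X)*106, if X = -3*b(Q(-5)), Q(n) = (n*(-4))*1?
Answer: -16960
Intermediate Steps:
Q(n) = -4*n (Q(n) = -4*n*1 = -4*n)
b(M) = 1
X = -3 (X = -3*1 = -3)
(-157 + X)*106 = (-157 - 3)*106 = -160*106 = -16960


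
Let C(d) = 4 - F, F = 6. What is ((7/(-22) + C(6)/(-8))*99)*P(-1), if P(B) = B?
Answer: 27/4 ≈ 6.7500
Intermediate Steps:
C(d) = -2 (C(d) = 4 - 1*6 = 4 - 6 = -2)
((7/(-22) + C(6)/(-8))*99)*P(-1) = ((7/(-22) - 2/(-8))*99)*(-1) = ((7*(-1/22) - 2*(-⅛))*99)*(-1) = ((-7/22 + ¼)*99)*(-1) = -3/44*99*(-1) = -27/4*(-1) = 27/4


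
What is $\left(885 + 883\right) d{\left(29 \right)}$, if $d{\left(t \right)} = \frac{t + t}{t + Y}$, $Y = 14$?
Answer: $\frac{102544}{43} \approx 2384.7$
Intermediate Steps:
$d{\left(t \right)} = \frac{2 t}{14 + t}$ ($d{\left(t \right)} = \frac{t + t}{t + 14} = \frac{2 t}{14 + t}$)
$\left(885 + 883\right) d{\left(29 \right)} = \left(885 + 883\right) 2 \cdot 29 \frac{1}{14 + 29} = 1768 \cdot 2 \cdot 29 \cdot \frac{1}{43} = 1768 \cdot \frac{58}{43} = \frac{102544}{43}$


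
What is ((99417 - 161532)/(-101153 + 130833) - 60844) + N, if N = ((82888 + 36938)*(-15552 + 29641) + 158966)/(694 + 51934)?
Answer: -2246509908579/78099952 ≈ -28765.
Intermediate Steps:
N = 422096870/13157 (N = (119826*14089 + 158966)/52628 = (1688228514 + 158966)*(1/52628) = 1688387480*(1/52628) = 422096870/13157 ≈ 32082.)
((99417 - 161532)/(-101153 + 130833) - 60844) + N = ((99417 - 161532)/(-101153 + 130833) - 60844) + 422096870/13157 = (-62115/29680 - 60844) + 422096870/13157 = (-62115*1/29680 - 60844) + 422096870/13157 = (-12423/5936 - 60844) + 422096870/13157 = -361182407/5936 + 422096870/13157 = -2246509908579/78099952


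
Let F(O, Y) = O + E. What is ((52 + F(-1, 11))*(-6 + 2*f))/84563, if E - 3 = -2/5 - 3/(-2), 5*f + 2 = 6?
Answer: -6061/2114075 ≈ -0.0028670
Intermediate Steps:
f = ⅘ (f = -⅖ + (⅕)*6 = -⅖ + 6/5 = ⅘ ≈ 0.80000)
E = 41/10 (E = 3 + (-2/5 - 3/(-2)) = 3 + (-2*⅕ - 3*(-½)) = 3 + (-⅖ + 3/2) = 3 + 11/10 = 41/10 ≈ 4.1000)
F(O, Y) = 41/10 + O (F(O, Y) = O + 41/10 = 41/10 + O)
((52 + F(-1, 11))*(-6 + 2*f))/84563 = ((52 + (41/10 - 1))*(-6 + 2*(⅘)))/84563 = ((52 + 31/10)*(-6 + 8/5))*(1/84563) = ((551/10)*(-22/5))*(1/84563) = -6061/25*1/84563 = -6061/2114075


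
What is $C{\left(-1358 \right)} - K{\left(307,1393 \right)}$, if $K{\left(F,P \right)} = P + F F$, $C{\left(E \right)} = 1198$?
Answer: $-94444$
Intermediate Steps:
$K{\left(F,P \right)} = P + F^{2}$
$C{\left(-1358 \right)} - K{\left(307,1393 \right)} = 1198 - \left(1393 + 307^{2}\right) = 1198 - \left(1393 + 94249\right) = 1198 - 95642 = -94444$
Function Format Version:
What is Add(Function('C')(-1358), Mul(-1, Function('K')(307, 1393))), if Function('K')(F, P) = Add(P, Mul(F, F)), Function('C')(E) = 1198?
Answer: -94444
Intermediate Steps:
Function('K')(F, P) = Add(P, Pow(F, 2))
Add(Function('C')(-1358), Mul(-1, Function('K')(307, 1393))) = Add(1198, Mul(-1, Add(1393, Pow(307, 2)))) = Add(1198, Mul(-1, Add(1393, 94249))) = Add(1198, Mul(-1, 95642)) = Add(1198, -95642) = -94444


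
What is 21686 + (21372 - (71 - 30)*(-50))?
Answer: 45108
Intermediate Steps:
21686 + (21372 - (71 - 30)*(-50)) = 21686 + (21372 - 41*(-50)) = 21686 + (21372 - 1*(-2050)) = 21686 + (21372 + 2050) = 21686 + 23422 = 45108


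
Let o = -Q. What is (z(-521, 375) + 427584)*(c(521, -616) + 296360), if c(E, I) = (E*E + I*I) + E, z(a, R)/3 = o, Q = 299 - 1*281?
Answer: 405203528340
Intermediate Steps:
Q = 18 (Q = 299 - 281 = 18)
o = -18 (o = -1*18 = -18)
z(a, R) = -54 (z(a, R) = 3*(-18) = -54)
c(E, I) = E + E**2 + I**2 (c(E, I) = (E**2 + I**2) + E = E + E**2 + I**2)
(z(-521, 375) + 427584)*(c(521, -616) + 296360) = (-54 + 427584)*((521 + 521**2 + (-616)**2) + 296360) = 427530*((521 + 271441 + 379456) + 296360) = 427530*(651418 + 296360) = 427530*947778 = 405203528340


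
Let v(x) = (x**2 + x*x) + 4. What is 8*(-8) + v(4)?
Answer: -28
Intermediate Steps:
v(x) = 4 + 2*x**2 (v(x) = (x**2 + x**2) + 4 = 2*x**2 + 4 = 4 + 2*x**2)
8*(-8) + v(4) = 8*(-8) + (4 + 2*4**2) = -64 + (4 + 2*16) = -64 + (4 + 32) = -64 + 36 = -28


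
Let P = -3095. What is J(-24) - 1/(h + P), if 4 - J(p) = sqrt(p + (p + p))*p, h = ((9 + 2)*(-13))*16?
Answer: 21533/5383 + 144*I*sqrt(2) ≈ 4.0002 + 203.65*I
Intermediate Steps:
h = -2288 (h = (11*(-13))*16 = -143*16 = -2288)
J(p) = 4 - sqrt(3)*p**(3/2) (J(p) = 4 - sqrt(p + (p + p))*p = 4 - sqrt(p + 2*p)*p = 4 - sqrt(3*p)*p = 4 - sqrt(3)*sqrt(p)*p = 4 - sqrt(3)*p**(3/2))
J(-24) - 1/(h + P) = (4 - sqrt(3)*(-24)**(3/2)) - 1/(-2288 - 3095) = (4 - sqrt(3)*(-48*I*sqrt(6))) - 1/(-5383) = (4 + 144*I*sqrt(2)) - 1*(-1/5383) = (4 + 144*I*sqrt(2)) + 1/5383 = 21533/5383 + 144*I*sqrt(2)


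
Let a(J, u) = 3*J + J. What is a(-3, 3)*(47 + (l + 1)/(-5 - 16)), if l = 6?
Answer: -560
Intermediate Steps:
a(J, u) = 4*J
a(-3, 3)*(47 + (l + 1)/(-5 - 16)) = (4*(-3))*(47 + (6 + 1)/(-5 - 16)) = -12*(47 + 7/(-21)) = -12*(47 + 7*(-1/21)) = -12*(47 - 1/3) = -12*140/3 = -560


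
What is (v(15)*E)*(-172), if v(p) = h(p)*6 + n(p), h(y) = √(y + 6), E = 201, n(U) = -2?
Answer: 69144 - 207432*√21 ≈ -8.8143e+5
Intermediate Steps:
h(y) = √(6 + y)
v(p) = -2 + 6*√(6 + p) (v(p) = √(6 + p)*6 - 2 = 6*√(6 + p) - 2 = -2 + 6*√(6 + p))
(v(15)*E)*(-172) = ((-2 + 6*√(6 + 15))*201)*(-172) = ((-2 + 6*√21)*201)*(-172) = (-402 + 1206*√21)*(-172) = 69144 - 207432*√21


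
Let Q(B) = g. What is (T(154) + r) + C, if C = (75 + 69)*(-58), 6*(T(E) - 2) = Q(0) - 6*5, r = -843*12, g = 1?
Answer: -110825/6 ≈ -18471.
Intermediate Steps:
Q(B) = 1
r = -10116
T(E) = -17/6 (T(E) = 2 + (1 - 6*5)/6 = 2 + (1 - 30)/6 = 2 + (1/6)*(-29) = 2 - 29/6 = -17/6)
C = -8352 (C = 144*(-58) = -8352)
(T(154) + r) + C = (-17/6 - 10116) - 8352 = -60713/6 - 8352 = -110825/6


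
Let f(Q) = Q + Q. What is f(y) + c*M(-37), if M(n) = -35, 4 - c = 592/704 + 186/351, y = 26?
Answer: -206029/5148 ≈ -40.021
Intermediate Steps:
c = 13535/5148 (c = 4 - (592/704 + 186/351) = 4 - (592*(1/704) + 186*(1/351)) = 4 - (37/44 + 62/117) = 4 - 1*7057/5148 = 4 - 7057/5148 = 13535/5148 ≈ 2.6292)
f(Q) = 2*Q
f(y) + c*M(-37) = 2*26 + (13535/5148)*(-35) = 52 - 473725/5148 = -206029/5148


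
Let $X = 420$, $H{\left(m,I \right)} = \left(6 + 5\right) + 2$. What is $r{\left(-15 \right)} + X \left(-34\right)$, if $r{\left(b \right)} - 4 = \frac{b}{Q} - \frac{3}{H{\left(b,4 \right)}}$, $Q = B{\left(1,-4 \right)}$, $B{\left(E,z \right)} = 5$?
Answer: $- \frac{185630}{13} \approx -14279.0$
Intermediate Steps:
$H{\left(m,I \right)} = 13$ ($H{\left(m,I \right)} = 11 + 2 = 13$)
$Q = 5$
$r{\left(b \right)} = \frac{49}{13} + \frac{b}{5}$ ($r{\left(b \right)} = 4 + \left(\frac{b}{5} - \frac{3}{13}\right) = 4 + \left(- \frac{3}{13} + \frac{b}{5}\right) = \frac{49}{13} + \frac{b}{5}$)
$r{\left(-15 \right)} + X \left(-34\right) = \left(\frac{49}{13} + \frac{1}{5} \left(-15\right)\right) + 420 \left(-34\right) = \left(\frac{49}{13} - 3\right) - 14280 = \frac{10}{13} - 14280 = - \frac{185630}{13}$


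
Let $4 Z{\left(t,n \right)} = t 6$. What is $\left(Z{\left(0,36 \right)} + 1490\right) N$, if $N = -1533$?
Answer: $-2284170$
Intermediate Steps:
$Z{\left(t,n \right)} = \frac{3 t}{2}$ ($Z{\left(t,n \right)} = \frac{t 6}{4} = \frac{6 t}{4} = \frac{3 t}{2}$)
$\left(Z{\left(0,36 \right)} + 1490\right) N = \left(\frac{3}{2} \cdot 0 + 1490\right) \left(-1533\right) = \left(0 + 1490\right) \left(-1533\right) = 1490 \left(-1533\right) = -2284170$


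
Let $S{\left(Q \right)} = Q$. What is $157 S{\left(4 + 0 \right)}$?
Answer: $628$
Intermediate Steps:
$157 S{\left(4 + 0 \right)} = 157 \left(4 + 0\right) = 157 \cdot 4 = 628$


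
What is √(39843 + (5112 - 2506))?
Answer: √42449 ≈ 206.03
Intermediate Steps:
√(39843 + (5112 - 2506)) = √(39843 + 2606) = √42449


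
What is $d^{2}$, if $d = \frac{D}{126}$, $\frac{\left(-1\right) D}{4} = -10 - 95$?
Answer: $\frac{100}{9} \approx 11.111$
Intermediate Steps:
$D = 420$ ($D = - 4 \left(-10 - 95\right) = \left(-4\right) \left(-105\right) = 420$)
$d = \frac{10}{3}$ ($d = \frac{420}{126} = 420 \cdot \frac{1}{126} = \frac{10}{3} \approx 3.3333$)
$d^{2} = \left(\frac{10}{3}\right)^{2} = \frac{100}{9}$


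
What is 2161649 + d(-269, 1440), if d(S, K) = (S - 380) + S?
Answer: 2160731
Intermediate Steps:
d(S, K) = -380 + 2*S (d(S, K) = (-380 + S) + S = -380 + 2*S)
2161649 + d(-269, 1440) = 2161649 + (-380 + 2*(-269)) = 2161649 + (-380 - 538) = 2161649 - 918 = 2160731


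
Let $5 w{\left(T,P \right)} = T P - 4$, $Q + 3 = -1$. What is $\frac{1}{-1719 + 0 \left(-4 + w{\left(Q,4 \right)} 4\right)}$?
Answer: $- \frac{1}{1719} \approx -0.00058173$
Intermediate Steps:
$Q = -4$ ($Q = -3 - 1 = -4$)
$w{\left(T,P \right)} = - \frac{4}{5} + \frac{P T}{5}$ ($w{\left(T,P \right)} = \frac{T P - 4}{5} = \frac{P T - 4}{5} = \frac{-4 + P T}{5} = - \frac{4}{5} + \frac{P T}{5}$)
$\frac{1}{-1719 + 0 \left(-4 + w{\left(Q,4 \right)} 4\right)} = \frac{1}{-1719 + 0 \left(-4 + \left(- \frac{4}{5} + \frac{1}{5} \cdot 4 \left(-4\right)\right) 4\right)} = \frac{1}{-1719 + 0 \left(-4 + \left(- \frac{4}{5} - \frac{16}{5}\right) 4\right)} = \frac{1}{-1719 + 0 \left(-4 - 16\right)} = \frac{1}{-1719 + 0 \left(-20\right)} = \frac{1}{-1719 + 0} = \frac{1}{-1719} = - \frac{1}{1719}$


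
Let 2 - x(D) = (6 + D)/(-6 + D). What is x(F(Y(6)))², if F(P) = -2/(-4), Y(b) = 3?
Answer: 1225/121 ≈ 10.124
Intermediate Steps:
F(P) = ½ (F(P) = -2*(-¼) = ½)
x(D) = 2 - (6 + D)/(-6 + D)
x(F(Y(6)))² = ((-18 + ½)/(-6 + ½))² = (-35/2/(-11/2))² = (-2/11*(-35/2))² = (35/11)² = 1225/121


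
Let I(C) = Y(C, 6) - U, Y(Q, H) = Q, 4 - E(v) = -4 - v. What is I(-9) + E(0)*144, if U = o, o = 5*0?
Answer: 1143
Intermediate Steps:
E(v) = 8 + v (E(v) = 4 - (-4 - v) = 4 + (4 + v) = 8 + v)
o = 0
U = 0
I(C) = C (I(C) = C - 1*0 = C + 0 = C)
I(-9) + E(0)*144 = -9 + (8 + 0)*144 = -9 + 8*144 = -9 + 1152 = 1143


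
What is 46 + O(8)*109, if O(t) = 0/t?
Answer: 46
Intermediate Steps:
O(t) = 0
46 + O(8)*109 = 46 + 0*109 = 46 + 0 = 46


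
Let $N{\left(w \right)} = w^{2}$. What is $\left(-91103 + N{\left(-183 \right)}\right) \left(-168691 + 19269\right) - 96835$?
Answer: $8608702273$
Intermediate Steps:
$\left(-91103 + N{\left(-183 \right)}\right) \left(-168691 + 19269\right) - 96835 = \left(-91103 + \left(-183\right)^{2}\right) \left(-168691 + 19269\right) - 96835 = \left(-91103 + 33489\right) \left(-149422\right) - 96835 = \left(-57614\right) \left(-149422\right) - 96835 = 8608799108 - 96835 = 8608702273$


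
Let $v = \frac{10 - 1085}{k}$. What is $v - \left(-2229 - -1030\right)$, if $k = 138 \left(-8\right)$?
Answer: $\frac{1324771}{1104} \approx 1200.0$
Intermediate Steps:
$k = -1104$
$v = \frac{1075}{1104}$ ($v = \frac{10 - 1085}{-1104} = \left(10 - 1085\right) \left(- \frac{1}{1104}\right) = \left(-1075\right) \left(- \frac{1}{1104}\right) = \frac{1075}{1104} \approx 0.97373$)
$v - \left(-2229 - -1030\right) = \frac{1075}{1104} - \left(-2229 - -1030\right) = \frac{1075}{1104} - \left(-2229 + 1030\right) = \frac{1075}{1104} - -1199 = \frac{1075}{1104} + 1199 = \frac{1324771}{1104}$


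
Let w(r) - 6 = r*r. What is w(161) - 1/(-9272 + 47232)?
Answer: 984188919/37960 ≈ 25927.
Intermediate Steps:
w(r) = 6 + r**2 (w(r) = 6 + r*r = 6 + r**2)
w(161) - 1/(-9272 + 47232) = (6 + 161**2) - 1/(-9272 + 47232) = (6 + 25921) - 1/37960 = 25927 - 1*1/37960 = 25927 - 1/37960 = 984188919/37960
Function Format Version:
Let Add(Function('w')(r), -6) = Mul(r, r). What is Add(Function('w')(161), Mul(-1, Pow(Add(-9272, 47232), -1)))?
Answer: Rational(984188919, 37960) ≈ 25927.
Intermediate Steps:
Function('w')(r) = Add(6, Pow(r, 2)) (Function('w')(r) = Add(6, Mul(r, r)) = Add(6, Pow(r, 2)))
Add(Function('w')(161), Mul(-1, Pow(Add(-9272, 47232), -1))) = Add(Add(6, Pow(161, 2)), Mul(-1, Pow(Add(-9272, 47232), -1))) = Add(Add(6, 25921), Mul(-1, Pow(37960, -1))) = Add(25927, Mul(-1, Rational(1, 37960))) = Add(25927, Rational(-1, 37960)) = Rational(984188919, 37960)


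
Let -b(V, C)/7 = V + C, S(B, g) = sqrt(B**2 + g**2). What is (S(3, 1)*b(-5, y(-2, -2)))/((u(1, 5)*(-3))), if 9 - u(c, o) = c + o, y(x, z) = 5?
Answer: 0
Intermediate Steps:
u(c, o) = 9 - c - o (u(c, o) = 9 - (c + o) = 9 + (-c - o) = 9 - c - o)
b(V, C) = -7*C - 7*V (b(V, C) = -7*(V + C) = -7*(C + V) = -7*C - 7*V)
(S(3, 1)*b(-5, y(-2, -2)))/((u(1, 5)*(-3))) = (sqrt(3**2 + 1**2)*(-7*5 - 7*(-5)))/(((9 - 1*1 - 1*5)*(-3))) = (sqrt(9 + 1)*(-35 + 35))/(((9 - 1 - 5)*(-3))) = (sqrt(10)*0)/((3*(-3))) = 0/(-9) = 0*(-1/9) = 0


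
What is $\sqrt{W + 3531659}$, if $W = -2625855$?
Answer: $2 \sqrt{226451} \approx 951.74$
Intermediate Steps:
$\sqrt{W + 3531659} = \sqrt{-2625855 + 3531659} = \sqrt{905804} = 2 \sqrt{226451}$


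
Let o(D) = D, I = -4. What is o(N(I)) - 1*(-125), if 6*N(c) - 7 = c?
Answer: 251/2 ≈ 125.50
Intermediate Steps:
N(c) = 7/6 + c/6
o(N(I)) - 1*(-125) = (7/6 + (⅙)*(-4)) - 1*(-125) = (7/6 - ⅔) + 125 = ½ + 125 = 251/2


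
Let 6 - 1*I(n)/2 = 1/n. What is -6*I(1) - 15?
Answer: -75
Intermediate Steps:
I(n) = 12 - 2/n
-6*I(1) - 15 = -6*(12 - 2/1) - 15 = -6*(12 - 2*1) - 15 = -6*(12 - 2) - 15 = -6*10 - 15 = -60 - 15 = -75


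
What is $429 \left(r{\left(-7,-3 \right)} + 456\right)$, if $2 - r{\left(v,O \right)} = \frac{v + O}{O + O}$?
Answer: $195767$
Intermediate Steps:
$r{\left(v,O \right)} = 2 - \frac{O + v}{2 O}$ ($r{\left(v,O \right)} = 2 - \frac{v + O}{O + O} = 2 - \frac{O + v}{2 O}$)
$429 \left(r{\left(-7,-3 \right)} + 456\right) = 429 \left(\frac{\left(-1\right) \left(-7\right) + 3 \left(-3\right)}{2 \left(-3\right)} + 456\right) = 429 \left(\frac{1}{2} \left(- \frac{1}{3}\right) \left(7 - 9\right) + 456\right) = 429 \left(\frac{1}{2} \left(- \frac{1}{3}\right) \left(-2\right) + 456\right) = 429 \left(\frac{1}{3} + 456\right) = 429 \cdot \frac{1369}{3} = 195767$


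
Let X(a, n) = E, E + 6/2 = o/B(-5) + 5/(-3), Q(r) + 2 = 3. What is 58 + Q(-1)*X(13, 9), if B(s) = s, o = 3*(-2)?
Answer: 818/15 ≈ 54.533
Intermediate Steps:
o = -6
Q(r) = 1 (Q(r) = -2 + 3 = 1)
E = -52/15 (E = -3 + (-6/(-5) + 5/(-3)) = -3 + (-6*(-⅕) + 5*(-⅓)) = -3 + (6/5 - 5/3) = -3 - 7/15 = -52/15 ≈ -3.4667)
X(a, n) = -52/15
58 + Q(-1)*X(13, 9) = 58 + 1*(-52/15) = 58 - 52/15 = 818/15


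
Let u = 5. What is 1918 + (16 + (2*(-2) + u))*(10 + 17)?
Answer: 2377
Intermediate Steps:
1918 + (16 + (2*(-2) + u))*(10 + 17) = 1918 + (16 + (2*(-2) + 5))*(10 + 17) = 1918 + (16 + (-4 + 5))*27 = 1918 + (16 + 1)*27 = 1918 + 17*27 = 1918 + 459 = 2377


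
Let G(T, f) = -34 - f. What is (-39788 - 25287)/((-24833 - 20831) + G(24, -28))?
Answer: 13015/9134 ≈ 1.4249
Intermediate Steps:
(-39788 - 25287)/((-24833 - 20831) + G(24, -28)) = (-39788 - 25287)/((-24833 - 20831) + (-34 - 1*(-28))) = -65075/(-45664 + (-34 + 28)) = -65075/(-45664 - 6) = -65075/(-45670) = -65075*(-1/45670) = 13015/9134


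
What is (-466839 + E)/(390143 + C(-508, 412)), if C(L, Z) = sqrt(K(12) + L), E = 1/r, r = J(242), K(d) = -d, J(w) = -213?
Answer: -2984195043788/2493927883569 + 198873416*I*sqrt(130)/32421062486397 ≈ -1.1966 + 6.9939e-5*I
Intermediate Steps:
r = -213
E = -1/213 (E = 1/(-213) = -1/213 ≈ -0.0046948)
C(L, Z) = sqrt(-12 + L) (C(L, Z) = sqrt(-1*12 + L) = sqrt(-12 + L))
(-466839 + E)/(390143 + C(-508, 412)) = (-466839 - 1/213)/(390143 + sqrt(-12 - 508)) = -99436708/(213*(390143 + sqrt(-520))) = -99436708/(213*(390143 + 2*I*sqrt(130)))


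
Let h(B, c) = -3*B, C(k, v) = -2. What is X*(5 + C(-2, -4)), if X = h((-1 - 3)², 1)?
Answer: -144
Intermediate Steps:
X = -48 (X = -3*(-1 - 3)² = -3*(-4)² = -3*16 = -48)
X*(5 + C(-2, -4)) = -48*(5 - 2) = -48*3 = -144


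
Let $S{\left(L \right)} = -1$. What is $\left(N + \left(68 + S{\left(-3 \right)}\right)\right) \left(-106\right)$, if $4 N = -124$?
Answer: $-3816$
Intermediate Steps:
$N = -31$ ($N = \frac{1}{4} \left(-124\right) = -31$)
$\left(N + \left(68 + S{\left(-3 \right)}\right)\right) \left(-106\right) = \left(-31 + \left(68 - 1\right)\right) \left(-106\right) = \left(-31 + 67\right) \left(-106\right) = 36 \left(-106\right) = -3816$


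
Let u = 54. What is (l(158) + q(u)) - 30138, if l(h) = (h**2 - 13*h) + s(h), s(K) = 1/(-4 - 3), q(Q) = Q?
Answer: -50219/7 ≈ -7174.1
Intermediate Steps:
s(K) = -1/7 (s(K) = 1/(-7) = -1/7)
l(h) = -1/7 + h**2 - 13*h (l(h) = (h**2 - 13*h) - 1/7 = -1/7 + h**2 - 13*h)
(l(158) + q(u)) - 30138 = ((-1/7 + 158**2 - 13*158) + 54) - 30138 = ((-1/7 + 24964 - 2054) + 54) - 30138 = (160369/7 + 54) - 30138 = 160747/7 - 30138 = -50219/7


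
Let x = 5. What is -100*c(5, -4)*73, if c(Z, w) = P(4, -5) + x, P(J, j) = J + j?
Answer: -29200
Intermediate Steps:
c(Z, w) = 4 (c(Z, w) = (4 - 5) + 5 = -1 + 5 = 4)
-100*c(5, -4)*73 = -100*4*73 = -400*73 = -29200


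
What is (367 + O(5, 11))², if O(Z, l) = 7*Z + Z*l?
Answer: 208849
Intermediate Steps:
(367 + O(5, 11))² = (367 + 5*(7 + 11))² = (367 + 5*18)² = (367 + 90)² = 457² = 208849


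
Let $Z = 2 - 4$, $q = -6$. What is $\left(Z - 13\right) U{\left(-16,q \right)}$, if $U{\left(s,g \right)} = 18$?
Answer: $-270$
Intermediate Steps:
$Z = -2$ ($Z = 2 - 4 = -2$)
$\left(Z - 13\right) U{\left(-16,q \right)} = \left(-2 - 13\right) 18 = \left(-15\right) 18 = -270$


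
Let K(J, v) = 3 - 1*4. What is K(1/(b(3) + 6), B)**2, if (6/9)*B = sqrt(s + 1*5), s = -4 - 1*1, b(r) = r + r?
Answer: 1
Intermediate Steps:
b(r) = 2*r
s = -5 (s = -4 - 1 = -5)
B = 0 (B = 3*sqrt(-5 + 1*5)/2 = 3*sqrt(-5 + 5)/2 = 3*sqrt(0)/2 = (3/2)*0 = 0)
K(J, v) = -1 (K(J, v) = 3 - 4 = -1)
K(1/(b(3) + 6), B)**2 = (-1)**2 = 1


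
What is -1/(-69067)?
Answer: 1/69067 ≈ 1.4479e-5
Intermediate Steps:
-1/(-69067) = -1*(-1/69067) = 1/69067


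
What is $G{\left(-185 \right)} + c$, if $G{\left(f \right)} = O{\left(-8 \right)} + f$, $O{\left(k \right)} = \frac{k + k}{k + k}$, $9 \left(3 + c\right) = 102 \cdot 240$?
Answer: $2533$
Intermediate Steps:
$c = 2717$ ($c = -3 + \frac{102 \cdot 240}{9} = -3 + \frac{1}{9} \cdot 24480 = -3 + 2720 = 2717$)
$O{\left(k \right)} = 1$ ($O{\left(k \right)} = \frac{2 k}{2 k} = 2 k \frac{1}{2 k} = 1$)
$G{\left(f \right)} = 1 + f$
$G{\left(-185 \right)} + c = \left(1 - 185\right) + 2717 = -184 + 2717 = 2533$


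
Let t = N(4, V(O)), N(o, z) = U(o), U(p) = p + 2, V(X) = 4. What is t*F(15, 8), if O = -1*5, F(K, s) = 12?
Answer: 72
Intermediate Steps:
O = -5
U(p) = 2 + p
N(o, z) = 2 + o
t = 6 (t = 2 + 4 = 6)
t*F(15, 8) = 6*12 = 72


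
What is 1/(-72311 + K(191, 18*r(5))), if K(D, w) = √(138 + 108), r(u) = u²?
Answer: -72311/5228880475 - √246/5228880475 ≈ -1.3832e-5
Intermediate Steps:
K(D, w) = √246
1/(-72311 + K(191, 18*r(5))) = 1/(-72311 + √246)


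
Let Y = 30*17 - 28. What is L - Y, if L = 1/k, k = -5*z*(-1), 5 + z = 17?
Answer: -28919/60 ≈ -481.98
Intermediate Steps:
z = 12 (z = -5 + 17 = 12)
k = 60 (k = -5*12*(-1) = -60*(-1) = 60)
L = 1/60 ≈ 0.016667
Y = 482 (Y = 510 - 28 = 482)
L - Y = 1/60 - 1*482 = 1/60 - 482 = -28919/60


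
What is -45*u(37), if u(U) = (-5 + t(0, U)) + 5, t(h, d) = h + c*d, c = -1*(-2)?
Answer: -3330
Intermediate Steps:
c = 2
t(h, d) = h + 2*d
u(U) = 2*U (u(U) = (-5 + (0 + 2*U)) + 5 = (-5 + 2*U) + 5 = 2*U)
-45*u(37) = -90*37 = -45*74 = -3330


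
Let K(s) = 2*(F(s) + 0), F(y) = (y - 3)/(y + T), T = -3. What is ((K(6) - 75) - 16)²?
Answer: 7921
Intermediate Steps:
F(y) = 1 (F(y) = (y - 3)/(y - 3) = (-3 + y)/(-3 + y) = 1)
K(s) = 2 (K(s) = 2*(1 + 0) = 2*1 = 2)
((K(6) - 75) - 16)² = ((2 - 75) - 16)² = (-73 - 16)² = (-89)² = 7921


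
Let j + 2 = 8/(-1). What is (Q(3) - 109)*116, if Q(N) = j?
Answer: -13804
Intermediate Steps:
j = -10 (j = -2 + 8/(-1) = -2 + 8*(-1) = -2 - 8 = -10)
Q(N) = -10
(Q(3) - 109)*116 = (-10 - 109)*116 = -119*116 = -13804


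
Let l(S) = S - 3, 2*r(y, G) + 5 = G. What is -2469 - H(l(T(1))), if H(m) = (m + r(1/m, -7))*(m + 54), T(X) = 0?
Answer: -2010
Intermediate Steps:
r(y, G) = -5/2 + G/2
l(S) = -3 + S
H(m) = (-6 + m)*(54 + m) (H(m) = (m + (-5/2 + (1/2)*(-7)))*(m + 54) = (m + (-5/2 - 7/2))*(54 + m) = (m - 6)*(54 + m) = (-6 + m)*(54 + m))
-2469 - H(l(T(1))) = -2469 - (-324 + (-3 + 0)**2 + 48*(-3 + 0)) = -2469 - (-324 + (-3)**2 + 48*(-3)) = -2469 - (-324 + 9 - 144) = -2469 - 1*(-459) = -2469 + 459 = -2010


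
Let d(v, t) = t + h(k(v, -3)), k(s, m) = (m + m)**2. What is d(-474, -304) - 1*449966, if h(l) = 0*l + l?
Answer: -450234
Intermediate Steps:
k(s, m) = 4*m**2 (k(s, m) = (2*m)**2 = 4*m**2)
h(l) = l (h(l) = 0 + l = l)
d(v, t) = 36 + t (d(v, t) = t + 4*(-3)**2 = t + 4*9 = t + 36 = 36 + t)
d(-474, -304) - 1*449966 = (36 - 304) - 1*449966 = -268 - 449966 = -450234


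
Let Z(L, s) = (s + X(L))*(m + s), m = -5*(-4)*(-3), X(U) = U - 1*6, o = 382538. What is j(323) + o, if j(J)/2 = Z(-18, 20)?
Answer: 382858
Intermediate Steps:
X(U) = -6 + U (X(U) = U - 6 = -6 + U)
m = -60 (m = 20*(-3) = -60)
Z(L, s) = (-60 + s)*(-6 + L + s) (Z(L, s) = (s + (-6 + L))*(-60 + s) = (-6 + L + s)*(-60 + s) = (-60 + s)*(-6 + L + s))
j(J) = 320 (j(J) = 2*(360 + 20**2 - 66*20 - 60*(-18) - 18*20) = 2*(360 + 400 - 1320 + 1080 - 360) = 2*160 = 320)
j(323) + o = 320 + 382538 = 382858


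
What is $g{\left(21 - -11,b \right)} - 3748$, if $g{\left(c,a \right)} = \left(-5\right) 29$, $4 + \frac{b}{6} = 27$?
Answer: $-3893$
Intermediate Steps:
$b = 138$ ($b = -24 + 6 \cdot 27 = -24 + 162 = 138$)
$g{\left(c,a \right)} = -145$
$g{\left(21 - -11,b \right)} - 3748 = -145 - 3748 = -3893$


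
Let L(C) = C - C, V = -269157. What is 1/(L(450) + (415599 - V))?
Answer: 1/684756 ≈ 1.4604e-6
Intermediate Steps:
L(C) = 0
1/(L(450) + (415599 - V)) = 1/(0 + (415599 - 1*(-269157))) = 1/(0 + (415599 + 269157)) = 1/(0 + 684756) = 1/684756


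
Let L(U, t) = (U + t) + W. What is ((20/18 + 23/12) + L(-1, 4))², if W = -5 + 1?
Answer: 5329/1296 ≈ 4.1119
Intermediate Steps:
W = -4
L(U, t) = -4 + U + t (L(U, t) = (U + t) - 4 = -4 + U + t)
((20/18 + 23/12) + L(-1, 4))² = ((20/18 + 23/12) + (-4 - 1 + 4))² = ((20*(1/18) + 23*(1/12)) - 1)² = ((10/9 + 23/12) - 1)² = (109/36 - 1)² = (73/36)² = 5329/1296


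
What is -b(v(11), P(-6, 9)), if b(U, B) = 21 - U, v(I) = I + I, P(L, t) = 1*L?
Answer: 1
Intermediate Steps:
P(L, t) = L
v(I) = 2*I
-b(v(11), P(-6, 9)) = -(21 - 2*11) = -(21 - 1*22) = -(21 - 22) = -1*(-1) = 1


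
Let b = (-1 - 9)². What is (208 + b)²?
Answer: 94864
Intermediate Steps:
b = 100 (b = (-10)² = 100)
(208 + b)² = (208 + 100)² = 308² = 94864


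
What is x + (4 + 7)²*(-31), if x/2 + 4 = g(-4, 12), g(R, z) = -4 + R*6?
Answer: -3815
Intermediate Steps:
g(R, z) = -4 + 6*R
x = -64 (x = -8 + 2*(-4 + 6*(-4)) = -8 + 2*(-4 - 24) = -8 + 2*(-28) = -8 - 56 = -64)
x + (4 + 7)²*(-31) = -64 + (4 + 7)²*(-31) = -64 + 11²*(-31) = -64 + 121*(-31) = -64 - 3751 = -3815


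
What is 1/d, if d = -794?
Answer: -1/794 ≈ -0.0012594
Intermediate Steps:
1/d = 1/(-794) = -1/794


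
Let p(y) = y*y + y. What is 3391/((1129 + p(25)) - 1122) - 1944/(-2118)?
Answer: 1409891/231921 ≈ 6.0792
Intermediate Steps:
p(y) = y + y**2 (p(y) = y**2 + y = y + y**2)
3391/((1129 + p(25)) - 1122) - 1944/(-2118) = 3391/((1129 + 25*(1 + 25)) - 1122) - 1944/(-2118) = 3391/((1129 + 25*26) - 1122) - 1944*(-1/2118) = 3391/((1129 + 650) - 1122) + 324/353 = 3391/(1779 - 1122) + 324/353 = 3391/657 + 324/353 = 1409891/231921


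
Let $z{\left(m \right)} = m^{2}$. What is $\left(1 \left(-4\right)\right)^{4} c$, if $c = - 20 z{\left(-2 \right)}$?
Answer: $-20480$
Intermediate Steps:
$c = -80$ ($c = - 20 \left(-2\right)^{2} = \left(-20\right) 4 = -80$)
$\left(1 \left(-4\right)\right)^{4} c = \left(1 \left(-4\right)\right)^{4} \left(-80\right) = \left(-4\right)^{4} \left(-80\right) = 256 \left(-80\right) = -20480$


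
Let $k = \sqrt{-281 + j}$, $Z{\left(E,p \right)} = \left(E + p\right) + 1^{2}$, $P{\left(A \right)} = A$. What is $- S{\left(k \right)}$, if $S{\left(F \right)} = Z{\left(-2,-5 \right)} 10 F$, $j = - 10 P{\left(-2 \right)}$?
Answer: $180 i \sqrt{29} \approx 969.33 i$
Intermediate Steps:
$j = 20$ ($j = \left(-10\right) \left(-2\right) = 20$)
$Z{\left(E,p \right)} = 1 + E + p$ ($Z{\left(E,p \right)} = \left(E + p\right) + 1 = 1 + E + p$)
$k = 3 i \sqrt{29}$ ($k = \sqrt{-281 + 20} = \sqrt{-261} = 3 i \sqrt{29} \approx 16.155 i$)
$S{\left(F \right)} = - 60 F$ ($S{\left(F \right)} = \left(1 - 2 - 5\right) 10 F = \left(-6\right) 10 F = - 60 F$)
$- S{\left(k \right)} = - \left(-60\right) 3 i \sqrt{29} = - \left(-180\right) i \sqrt{29} = 180 i \sqrt{29}$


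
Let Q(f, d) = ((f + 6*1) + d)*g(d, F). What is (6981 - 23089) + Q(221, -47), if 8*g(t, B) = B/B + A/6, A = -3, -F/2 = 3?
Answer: -64387/4 ≈ -16097.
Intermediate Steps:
F = -6 (F = -2*3 = -6)
g(t, B) = 1/16 (g(t, B) = (B/B - 3/6)/8 = (1 - 3*1/6)/8 = (1 - 1/2)/8 = (1/8)*(1/2) = 1/16)
Q(f, d) = 3/8 + d/16 + f/16 (Q(f, d) = ((f + 6*1) + d)*(1/16) = ((f + 6) + d)*(1/16) = ((6 + f) + d)*(1/16) = (6 + d + f)*(1/16) = 3/8 + d/16 + f/16)
(6981 - 23089) + Q(221, -47) = (6981 - 23089) + (3/8 + (1/16)*(-47) + (1/16)*221) = -16108 + (3/8 - 47/16 + 221/16) = -16108 + 45/4 = -64387/4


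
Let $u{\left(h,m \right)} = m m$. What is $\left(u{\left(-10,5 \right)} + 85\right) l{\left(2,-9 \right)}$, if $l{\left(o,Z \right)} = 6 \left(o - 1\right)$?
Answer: $660$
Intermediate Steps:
$u{\left(h,m \right)} = m^{2}$
$l{\left(o,Z \right)} = -6 + 6 o$ ($l{\left(o,Z \right)} = 6 \left(-1 + o\right) = -6 + 6 o$)
$\left(u{\left(-10,5 \right)} + 85\right) l{\left(2,-9 \right)} = \left(5^{2} + 85\right) \left(-6 + 6 \cdot 2\right) = \left(25 + 85\right) \left(-6 + 12\right) = 110 \cdot 6 = 660$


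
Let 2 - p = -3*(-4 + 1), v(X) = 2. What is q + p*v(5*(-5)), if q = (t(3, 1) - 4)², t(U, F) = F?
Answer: -5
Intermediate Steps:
p = -7 (p = 2 - (-3)*(-4 + 1) = 2 - (-3)*(-3) = 2 - 1*9 = 2 - 9 = -7)
q = 9 (q = (1 - 4)² = (-3)² = 9)
q + p*v(5*(-5)) = 9 - 7*2 = 9 - 14 = -5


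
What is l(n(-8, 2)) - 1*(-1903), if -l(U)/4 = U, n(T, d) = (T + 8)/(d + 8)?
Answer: 1903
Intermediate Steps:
n(T, d) = (8 + T)/(8 + d)
l(U) = -4*U
l(n(-8, 2)) - 1*(-1903) = -4*(8 - 8)/(8 + 2) - 1*(-1903) = -4*0/10 + 1903 = -2*0/5 + 1903 = -4*0 + 1903 = 0 + 1903 = 1903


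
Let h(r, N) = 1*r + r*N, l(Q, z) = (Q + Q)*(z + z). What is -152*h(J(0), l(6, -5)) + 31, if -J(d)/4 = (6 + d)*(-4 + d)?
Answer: 1736479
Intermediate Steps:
l(Q, z) = 4*Q*z (l(Q, z) = (2*Q)*(2*z) = 4*Q*z)
J(d) = -4*(-4 + d)*(6 + d) (J(d) = -4*(6 + d)*(-4 + d) = -4*(-4 + d)*(6 + d))
h(r, N) = r + N*r
-152*h(J(0), l(6, -5)) + 31 = -152*(96 - 8*0 - 4*0**2)*(1 + 4*6*(-5)) + 31 = -152*(96 + 0 - 4*0)*(1 - 120) + 31 = -152*(96 + 0 + 0)*(-119) + 31 = -14592*(-119) + 31 = -152*(-11424) + 31 = 1736448 + 31 = 1736479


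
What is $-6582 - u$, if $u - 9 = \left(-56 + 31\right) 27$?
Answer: $-5916$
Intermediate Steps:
$u = -666$ ($u = 9 + \left(-56 + 31\right) 27 = 9 - 675 = -666$)
$-6582 - u = -6582 - -666 = -6582 + 666 = -5916$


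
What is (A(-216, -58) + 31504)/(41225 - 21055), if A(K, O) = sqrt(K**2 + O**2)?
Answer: 15752/10085 + sqrt(12505)/10085 ≈ 1.5730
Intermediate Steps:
(A(-216, -58) + 31504)/(41225 - 21055) = (sqrt((-216)**2 + (-58)**2) + 31504)/(41225 - 21055) = (sqrt(46656 + 3364) + 31504)/20170 = (sqrt(50020) + 31504)*(1/20170) = (2*sqrt(12505) + 31504)*(1/20170) = (31504 + 2*sqrt(12505))*(1/20170) = 15752/10085 + sqrt(12505)/10085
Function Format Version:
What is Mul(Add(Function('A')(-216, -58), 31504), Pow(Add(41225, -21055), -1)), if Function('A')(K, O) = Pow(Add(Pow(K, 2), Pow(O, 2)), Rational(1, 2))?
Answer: Add(Rational(15752, 10085), Mul(Rational(1, 10085), Pow(12505, Rational(1, 2)))) ≈ 1.5730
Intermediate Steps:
Mul(Add(Function('A')(-216, -58), 31504), Pow(Add(41225, -21055), -1)) = Mul(Add(Pow(Add(Pow(-216, 2), Pow(-58, 2)), Rational(1, 2)), 31504), Pow(Add(41225, -21055), -1)) = Mul(Add(Pow(Add(46656, 3364), Rational(1, 2)), 31504), Pow(20170, -1)) = Mul(Add(Pow(50020, Rational(1, 2)), 31504), Rational(1, 20170)) = Mul(Add(Mul(2, Pow(12505, Rational(1, 2))), 31504), Rational(1, 20170)) = Mul(Add(31504, Mul(2, Pow(12505, Rational(1, 2)))), Rational(1, 20170)) = Add(Rational(15752, 10085), Mul(Rational(1, 10085), Pow(12505, Rational(1, 2))))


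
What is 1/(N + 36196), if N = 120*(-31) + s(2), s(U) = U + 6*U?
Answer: 1/32490 ≈ 3.0779e-5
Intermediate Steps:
s(U) = 7*U
N = -3706 (N = 120*(-31) + 7*2 = -3720 + 14 = -3706)
1/(N + 36196) = 1/(-3706 + 36196) = 1/32490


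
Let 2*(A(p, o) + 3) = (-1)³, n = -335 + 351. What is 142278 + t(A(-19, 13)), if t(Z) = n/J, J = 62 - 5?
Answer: 8109862/57 ≈ 1.4228e+5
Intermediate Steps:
J = 57
n = 16
A(p, o) = -7/2 (A(p, o) = -3 + (½)*(-1)³ = -3 + (½)*(-1) = -3 - ½ = -7/2)
t(Z) = 16/57
142278 + t(A(-19, 13)) = 142278 + 16/57 = 8109862/57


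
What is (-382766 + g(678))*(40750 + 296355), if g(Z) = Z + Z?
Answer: -128575218050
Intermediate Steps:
g(Z) = 2*Z
(-382766 + g(678))*(40750 + 296355) = (-382766 + 2*678)*(40750 + 296355) = (-382766 + 1356)*337105 = -381410*337105 = -128575218050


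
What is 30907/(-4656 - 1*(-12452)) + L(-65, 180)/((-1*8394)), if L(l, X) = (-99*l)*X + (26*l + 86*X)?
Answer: -4439090141/32719812 ≈ -135.67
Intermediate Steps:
L(l, X) = 26*l + 86*X - 99*X*l (L(l, X) = -99*X*l + (26*l + 86*X) = 26*l + 86*X - 99*X*l)
30907/(-4656 - 1*(-12452)) + L(-65, 180)/((-1*8394)) = 30907/(-4656 - 1*(-12452)) + (26*(-65) + 86*180 - 99*180*(-65))/((-1*8394)) = 30907/(-4656 + 12452) + (-1690 + 15480 + 1158300)/(-8394) = 30907/7796 + 1172090*(-1/8394) = 30907*(1/7796) - 586045/4197 = 30907/7796 - 586045/4197 = -4439090141/32719812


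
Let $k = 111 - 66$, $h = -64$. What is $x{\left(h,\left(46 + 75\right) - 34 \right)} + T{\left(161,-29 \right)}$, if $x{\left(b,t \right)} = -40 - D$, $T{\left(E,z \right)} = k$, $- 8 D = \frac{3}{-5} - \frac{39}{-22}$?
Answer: $\frac{4529}{880} \approx 5.1466$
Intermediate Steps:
$k = 45$
$D = - \frac{129}{880}$ ($D = - \frac{\frac{3}{-5} - \frac{39}{-22}}{8} = - \frac{3 \left(- \frac{1}{5}\right) - - \frac{39}{22}}{8} = - \frac{- \frac{3}{5} + \frac{39}{22}}{8} = \left(- \frac{1}{8}\right) \frac{129}{110} = - \frac{129}{880} \approx -0.14659$)
$T{\left(E,z \right)} = 45$
$x{\left(b,t \right)} = - \frac{35071}{880}$ ($x{\left(b,t \right)} = -40 - - \frac{129}{880} = -40 + \frac{129}{880} = - \frac{35071}{880}$)
$x{\left(h,\left(46 + 75\right) - 34 \right)} + T{\left(161,-29 \right)} = - \frac{35071}{880} + 45 = \frac{4529}{880}$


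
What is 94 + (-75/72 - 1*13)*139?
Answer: -44587/24 ≈ -1857.8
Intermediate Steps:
94 + (-75/72 - 1*13)*139 = 94 + (-75*1/72 - 13)*139 = 94 + (-25/24 - 13)*139 = 94 - 337/24*139 = 94 - 46843/24 = -44587/24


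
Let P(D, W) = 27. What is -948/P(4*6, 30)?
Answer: -316/9 ≈ -35.111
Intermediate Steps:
-948/P(4*6, 30) = -948/27 = -948*1/27 = -316/9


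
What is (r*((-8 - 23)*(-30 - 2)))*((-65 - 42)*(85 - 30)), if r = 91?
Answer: -531250720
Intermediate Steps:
(r*((-8 - 23)*(-30 - 2)))*((-65 - 42)*(85 - 30)) = (91*((-8 - 23)*(-30 - 2)))*((-65 - 42)*(85 - 30)) = (91*(-31*(-32)))*(-107*55) = (91*992)*(-5885) = 90272*(-5885) = -531250720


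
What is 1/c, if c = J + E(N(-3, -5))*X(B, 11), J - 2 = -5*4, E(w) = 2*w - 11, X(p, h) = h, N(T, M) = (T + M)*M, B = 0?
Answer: 1/741 ≈ 0.0013495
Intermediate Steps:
N(T, M) = M*(M + T) (N(T, M) = (M + T)*M = M*(M + T))
E(w) = -11 + 2*w
J = -18 (J = 2 - 5*4 = 2 - 20 = -18)
c = 741 (c = -18 + (-11 + 2*(-5*(-5 - 3)))*11 = -18 + (-11 + 2*(-5*(-8)))*11 = -18 + (-11 + 2*40)*11 = -18 + (-11 + 80)*11 = -18 + 69*11 = -18 + 759 = 741)
1/c = 1/741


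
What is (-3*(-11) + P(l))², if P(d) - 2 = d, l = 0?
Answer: 1225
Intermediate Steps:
P(d) = 2 + d
(-3*(-11) + P(l))² = (-3*(-11) + (2 + 0))² = (33 + 2)² = 35² = 1225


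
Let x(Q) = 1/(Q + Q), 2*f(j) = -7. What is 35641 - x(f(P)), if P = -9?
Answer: 249488/7 ≈ 35641.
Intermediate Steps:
f(j) = -7/2 (f(j) = (½)*(-7) = -7/2)
x(Q) = 1/(2*Q)
35641 - x(f(P)) = 35641 - 1/(2*(-7/2)) = 35641 - (-2)/(2*7) = 35641 - 1*(-⅐) = 35641 + ⅐ = 249488/7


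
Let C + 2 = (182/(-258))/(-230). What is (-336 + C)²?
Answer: 100568184800161/880308900 ≈ 1.1424e+5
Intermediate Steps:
C = -59249/29670 (C = -2 + (182/(-258))/(-230) = -2 + (182*(-1/258))*(-1/230) = -2 - 91/129*(-1/230) = -2 + 91/29670 = -59249/29670 ≈ -1.9969)
(-336 + C)² = (-336 - 59249/29670)² = (-10028369/29670)² = 100568184800161/880308900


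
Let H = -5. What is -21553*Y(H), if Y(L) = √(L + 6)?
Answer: -21553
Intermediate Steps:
Y(L) = √(6 + L)
-21553*Y(H) = -21553*√(6 - 5) = -21553*√1 = -21553*1 = -21553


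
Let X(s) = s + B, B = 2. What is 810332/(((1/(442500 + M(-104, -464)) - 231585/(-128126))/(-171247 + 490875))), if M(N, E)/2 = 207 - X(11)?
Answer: 7348674181200871460224/51283172803 ≈ 1.4330e+11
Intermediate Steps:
X(s) = 2 + s (X(s) = s + 2 = 2 + s)
M(N, E) = 388 (M(N, E) = 2*(207 - (2 + 11)) = 2*(207 - 1*13) = 2*(207 - 13) = 2*194 = 388)
810332/(((1/(442500 + M(-104, -464)) - 231585/(-128126))/(-171247 + 490875))) = 810332/(((1/(442500 + 388) - 231585/(-128126))/(-171247 + 490875))) = 810332/(((1/442888 - 231585*(-1/128126))/319628)) = 810332/(((1/442888 + 231585/128126)*(1/319628))) = 810332/(((51283172803/28372733944)*(1/319628))) = 810332/(51283172803/9068720205052832) = 810332*(9068720205052832/51283172803) = 7348674181200871460224/51283172803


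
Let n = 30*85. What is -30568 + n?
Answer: -28018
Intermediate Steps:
n = 2550
-30568 + n = -30568 + 2550 = -28018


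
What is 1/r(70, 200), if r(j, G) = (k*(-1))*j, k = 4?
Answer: -1/280 ≈ -0.0035714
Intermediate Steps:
r(j, G) = -4*j (r(j, G) = (4*(-1))*j = -4*j)
1/r(70, 200) = 1/(-4*70) = 1/(-280) = -1/280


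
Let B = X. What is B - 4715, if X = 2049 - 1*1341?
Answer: -4007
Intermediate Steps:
X = 708 (X = 2049 - 1341 = 708)
B = 708
B - 4715 = 708 - 4715 = -4007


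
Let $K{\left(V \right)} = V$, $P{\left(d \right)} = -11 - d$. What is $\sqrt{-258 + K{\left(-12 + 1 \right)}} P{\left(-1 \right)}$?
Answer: $- 10 i \sqrt{269} \approx - 164.01 i$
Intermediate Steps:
$\sqrt{-258 + K{\left(-12 + 1 \right)}} P{\left(-1 \right)} = \sqrt{-258 + \left(-12 + 1\right)} \left(-11 - -1\right) = \sqrt{-258 - 11} \left(-11 + 1\right) = \sqrt{-269} \left(-10\right) = i \sqrt{269} \left(-10\right) = - 10 i \sqrt{269}$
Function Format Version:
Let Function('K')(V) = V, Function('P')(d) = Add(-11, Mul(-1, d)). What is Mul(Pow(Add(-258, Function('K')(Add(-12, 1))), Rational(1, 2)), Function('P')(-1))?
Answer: Mul(-10, I, Pow(269, Rational(1, 2))) ≈ Mul(-164.01, I)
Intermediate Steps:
Mul(Pow(Add(-258, Function('K')(Add(-12, 1))), Rational(1, 2)), Function('P')(-1)) = Mul(Pow(Add(-258, Add(-12, 1)), Rational(1, 2)), Add(-11, Mul(-1, -1))) = Mul(Pow(Add(-258, -11), Rational(1, 2)), Add(-11, 1)) = Mul(Pow(-269, Rational(1, 2)), -10) = Mul(Mul(I, Pow(269, Rational(1, 2))), -10) = Mul(-10, I, Pow(269, Rational(1, 2)))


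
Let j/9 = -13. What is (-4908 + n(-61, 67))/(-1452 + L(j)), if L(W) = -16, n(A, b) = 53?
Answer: 4855/1468 ≈ 3.3072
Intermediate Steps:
j = -117 (j = 9*(-13) = -117)
(-4908 + n(-61, 67))/(-1452 + L(j)) = (-4908 + 53)/(-1452 - 16) = -4855/(-1468) = -4855*(-1/1468) = 4855/1468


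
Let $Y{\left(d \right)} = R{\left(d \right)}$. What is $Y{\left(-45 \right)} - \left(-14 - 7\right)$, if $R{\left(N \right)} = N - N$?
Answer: $21$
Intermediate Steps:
$R{\left(N \right)} = 0$
$Y{\left(d \right)} = 0$
$Y{\left(-45 \right)} - \left(-14 - 7\right) = 0 - \left(-14 - 7\right) = 0 - -21 = 0 + 21 = 21$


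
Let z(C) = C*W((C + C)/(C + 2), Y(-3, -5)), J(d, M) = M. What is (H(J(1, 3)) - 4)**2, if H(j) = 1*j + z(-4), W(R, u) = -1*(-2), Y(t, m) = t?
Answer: 81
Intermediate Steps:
W(R, u) = 2
z(C) = 2*C (z(C) = C*2 = 2*C)
H(j) = -8 + j (H(j) = 1*j + 2*(-4) = j - 8 = -8 + j)
(H(J(1, 3)) - 4)**2 = ((-8 + 3) - 4)**2 = (-5 - 4)**2 = (-9)**2 = 81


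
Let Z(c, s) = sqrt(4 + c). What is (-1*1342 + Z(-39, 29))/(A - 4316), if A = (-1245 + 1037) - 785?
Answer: 1342/5309 - I*sqrt(35)/5309 ≈ 0.25278 - 0.0011143*I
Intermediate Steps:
A = -993 (A = -208 - 785 = -993)
(-1*1342 + Z(-39, 29))/(A - 4316) = (-1*1342 + sqrt(4 - 39))/(-993 - 4316) = (-1342 + sqrt(-35))/(-5309) = (-1342 + I*sqrt(35))*(-1/5309) = 1342/5309 - I*sqrt(35)/5309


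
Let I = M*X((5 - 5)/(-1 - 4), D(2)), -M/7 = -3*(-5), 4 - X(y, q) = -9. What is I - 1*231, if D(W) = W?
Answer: -1596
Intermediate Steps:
X(y, q) = 13 (X(y, q) = 4 - 1*(-9) = 4 + 9 = 13)
M = -105 (M = -(-21)*(-5) = -7*15 = -105)
I = -1365 (I = -105*13 = -1365)
I - 1*231 = -1365 - 1*231 = -1365 - 231 = -1596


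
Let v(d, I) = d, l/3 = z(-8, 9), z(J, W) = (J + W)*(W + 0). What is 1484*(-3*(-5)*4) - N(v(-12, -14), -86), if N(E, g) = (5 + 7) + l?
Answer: 89001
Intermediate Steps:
z(J, W) = W*(J + W) (z(J, W) = (J + W)*W = W*(J + W))
l = 27 (l = 3*(9*(-8 + 9)) = 3*(9*1) = 3*9 = 27)
N(E, g) = 39 (N(E, g) = (5 + 7) + 27 = 12 + 27 = 39)
1484*(-3*(-5)*4) - N(v(-12, -14), -86) = 1484*(-3*(-5)*4) - 1*39 = 1484*(15*4) - 39 = 1484*60 - 39 = 89040 - 39 = 89001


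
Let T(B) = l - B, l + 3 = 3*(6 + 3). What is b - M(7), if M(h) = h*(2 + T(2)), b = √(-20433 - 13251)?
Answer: -168 + 2*I*√8421 ≈ -168.0 + 183.53*I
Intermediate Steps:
l = 24 (l = -3 + 3*(6 + 3) = -3 + 3*9 = -3 + 27 = 24)
T(B) = 24 - B
b = 2*I*√8421 (b = √(-33684) = 2*I*√8421 ≈ 183.53*I)
M(h) = 24*h (M(h) = h*(2 + (24 - 1*2)) = h*(2 + (24 - 2)) = h*(2 + 22) = h*24 = 24*h)
b - M(7) = 2*I*√8421 - 24*7 = 2*I*√8421 - 1*168 = 2*I*√8421 - 168 = -168 + 2*I*√8421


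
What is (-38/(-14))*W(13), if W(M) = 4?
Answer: 76/7 ≈ 10.857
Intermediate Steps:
(-38/(-14))*W(13) = -38/(-14)*4 = -38*(-1/14)*4 = (19/7)*4 = 76/7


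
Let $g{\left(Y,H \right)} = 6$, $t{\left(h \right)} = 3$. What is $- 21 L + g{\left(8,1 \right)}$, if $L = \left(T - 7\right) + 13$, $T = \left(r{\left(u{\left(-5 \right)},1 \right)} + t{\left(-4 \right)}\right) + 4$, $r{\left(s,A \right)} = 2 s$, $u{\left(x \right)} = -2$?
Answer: $-183$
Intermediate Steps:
$T = 3$ ($T = \left(2 \left(-2\right) + 3\right) + 4 = \left(-4 + 3\right) + 4 = -1 + 4 = 3$)
$L = 9$ ($L = \left(3 - 7\right) + 13 = -4 + 13 = 9$)
$- 21 L + g{\left(8,1 \right)} = \left(-21\right) 9 + 6 = -189 + 6 = -183$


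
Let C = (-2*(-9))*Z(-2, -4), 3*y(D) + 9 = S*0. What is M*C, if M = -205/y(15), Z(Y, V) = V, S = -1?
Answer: -4920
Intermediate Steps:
y(D) = -3 (y(D) = -3 + (-1*0)/3 = -3 + (⅓)*0 = -3 + 0 = -3)
M = 205/3 (M = -205/(-3) = -205*(-⅓) = 205/3 ≈ 68.333)
C = -72 (C = -2*(-9)*(-4) = 18*(-4) = -72)
M*C = (205/3)*(-72) = -4920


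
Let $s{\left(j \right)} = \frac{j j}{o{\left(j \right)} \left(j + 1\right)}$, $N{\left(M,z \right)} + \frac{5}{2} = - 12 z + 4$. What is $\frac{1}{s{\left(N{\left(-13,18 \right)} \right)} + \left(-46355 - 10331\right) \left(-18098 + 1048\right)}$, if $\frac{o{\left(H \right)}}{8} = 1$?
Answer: $\frac{6832}{6603102537559} \approx 1.0347 \cdot 10^{-9}$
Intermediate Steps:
$N{\left(M,z \right)} = \frac{3}{2} - 12 z$ ($N{\left(M,z \right)} = - \frac{5}{2} - \left(-4 + 12 z\right) = \frac{3}{2} - 12 z$)
$o{\left(H \right)} = 8$ ($o{\left(H \right)} = 8 \cdot 1 = 8$)
$s{\left(j \right)} = \frac{j^{2}}{8 + 8 j}$ ($s{\left(j \right)} = \frac{j j}{8 \left(j + 1\right)} = \frac{j^{2}}{8 \left(1 + j\right)} = \frac{j^{2}}{8 + 8 j}$)
$\frac{1}{s{\left(N{\left(-13,18 \right)} \right)} + \left(-46355 - 10331\right) \left(-18098 + 1048\right)} = \frac{1}{\frac{\left(\frac{3}{2} - 216\right)^{2}}{8 \left(1 + \left(\frac{3}{2} - 216\right)\right)} + \left(-46355 - 10331\right) \left(-18098 + 1048\right)} = \frac{1}{\frac{\left(\frac{3}{2} - 216\right)^{2}}{8 \left(1 + \left(\frac{3}{2} - 216\right)\right)} - -966496300} = \frac{1}{\frac{\left(- \frac{429}{2}\right)^{2}}{8 \left(1 - \frac{429}{2}\right)} + 966496300} = \frac{1}{\frac{1}{8} \cdot \frac{184041}{4} \frac{1}{- \frac{427}{2}} + 966496300} = \frac{1}{\frac{1}{8} \cdot \frac{184041}{4} \left(- \frac{2}{427}\right) + 966496300} = \frac{1}{- \frac{184041}{6832} + 966496300} = \frac{1}{\frac{6603102537559}{6832}} = \frac{6832}{6603102537559}$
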